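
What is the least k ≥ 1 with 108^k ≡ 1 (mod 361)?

342

ord(108) | φ(361) = φ(19^2) = 19·(19−1) = 342 = 2 · 3^2 · 19.
Divisors of 342: 1, 2, 3, 6, 9, 18, 19, 38, 57, 114, 171, 342.
Test each divisor d:
108^1 ≡ 108 (mod 361)
108^2 ≡ 112 (mod 361)
108^3 ≡ 183 (mod 361)
108^6 ≡ 277 (mod 361)
108^9 ≡ 151 (mod 361)
108^18 ≡ 58 (mod 361)
108^19 ≡ 127 (mod 361)
108^38 ≡ 245 (mod 361)
108^57 ≡ 69 (mod 361)
108^114 ≡ 68 (mod 361)
108^171 ≡ 360 (mod 361)
108^342 ≡ 1 (mod 361) ✓
Hence ord(108) = 342.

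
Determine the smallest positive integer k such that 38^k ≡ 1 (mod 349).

116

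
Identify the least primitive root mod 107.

φ(107) = 107 − 1 = 106 = 2 · 53.
Test candidates g = 2, 3, … against the prime factors q ∈ {2, 53} of φ(107): g is a generator iff g^(106/q) ≢ 1 for every such q.
g = 2: 2^53 ≡ 106; 2^2 ≡ 4 — none is 1, so 2 is a primitive root.
So 2 is the smallest generator of (Z/107Z)^×.

2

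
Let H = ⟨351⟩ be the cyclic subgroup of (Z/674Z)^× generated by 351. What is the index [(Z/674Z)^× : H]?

Since 351 ∈ (Z/674Z)^×, its order divides φ(674) = φ(2)·φ(337) = 1·336 = 336 = 2^4 · 3 · 7.
Divisors of 336: 1, 2, 3, 4, 6, 7, 8, 12, 14, 16, 21, 24, 28, 42, 48, 56, 84, 112, 168, 336.
Test each divisor d:
351^1 ≡ 351 (mod 674)
351^2 ≡ 533 (mod 674)
351^3 ≡ 385 (mod 674)
351^4 ≡ 335 (mod 674)
351^6 ≡ 619 (mod 674)
351^7 ≡ 241 (mod 674)
351^8 ≡ 341 (mod 674)
351^12 ≡ 329 (mod 674)
351^14 ≡ 117 (mod 674)
351^16 ≡ 353 (mod 674)
351^21 ≡ 563 (mod 674)
351^24 ≡ 401 (mod 674)
351^28 ≡ 209 (mod 674)
351^42 ≡ 189 (mod 674)
351^48 ≡ 389 (mod 674)
351^56 ≡ 545 (mod 674)
351^84 ≡ 673 (mod 674)
351^112 ≡ 465 (mod 674)
351^168 ≡ 1 (mod 674) ✓
So ord_674(351) = 168, hence |⟨351⟩| = 168.
[(Z/674Z)^× : ⟨351⟩] = 336/168 = 2.

2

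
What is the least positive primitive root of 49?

φ(49) = φ(7^2) = 7·(7−1) = 42 = 2 · 3 · 7.
g is a primitive root iff g^(42/q) ≢ 1 (mod 49) for each prime q ∈ {2, 3, 7}.
g = 2: 2^21 ≡ 1 — hits 1, so not a primitive root.
g = 3: 3^21 ≡ 48; 3^14 ≡ 30; 3^6 ≡ 43 — none is 1, so 3 is a primitive root.
The smallest primitive root modulo 49 is 3.

3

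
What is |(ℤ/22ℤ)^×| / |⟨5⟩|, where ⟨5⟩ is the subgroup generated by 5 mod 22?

The order of 5 must divide φ(22) = φ(2)·φ(11) = 1·10 = 10 = 2 · 5.
Divisors of 10: 1, 2, 5, 10.
Evaluate successive powers at the divisors of 10:
5^1 ≡ 5 (mod 22)
5^2 ≡ 3 (mod 22)
5^5 ≡ 1 (mod 22) ✓
The order of 5 is 5, so the subgroup it generates has 5 elements.
[(Z/22Z)^× : ⟨5⟩] = 10/5 = 2.

2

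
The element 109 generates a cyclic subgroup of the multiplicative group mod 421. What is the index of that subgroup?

20

The order of 109 must divide φ(421) = 421 − 1 = 420 = 2^2 · 3 · 5 · 7.
Divisors of 420: 1, 2, 3, 4, 5, 6, 7, 10, 12, 14, 15, 20, 21, 28, 30, 35, 42, 60, 70, 84, 105, 140, 210, 420.
Evaluate successive powers at the divisors of 420:
109^1 ≡ 109
109^2 ≡ 93
109^3 ≡ 33
109^4 ≡ 229
109^5 ≡ 122
109^6 ≡ 247
109^7 ≡ 400
109^10 ≡ 149
109^12 ≡ 385
109^14 ≡ 20
109^15 ≡ 75
109^20 ≡ 309
109^21 ≡ 1
Thus |⟨109⟩| = ord(109) = 21.
Index = |(Z/421Z)^×| / |⟨109⟩| = 420 / 21 = 20.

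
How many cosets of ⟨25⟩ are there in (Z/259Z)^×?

Since 25 ∈ (Z/259Z)^×, its order divides φ(259) = φ(7·37) = (7−1)·(37−1) = 6·36 = 216 = 2^3 · 3^3.
Divisors of 216: 1, 2, 3, 4, 6, 8, 9, 12, 18, 24, 27, 36, 54, 72, 108, 216.
Evaluate successive powers at the divisors of 216:
25^1 ≡ 25 (mod 259)
25^2 ≡ 107 (mod 259)
25^3 ≡ 85 (mod 259)
25^4 ≡ 53 (mod 259)
25^6 ≡ 232 (mod 259)
25^8 ≡ 219 (mod 259)
25^9 ≡ 36 (mod 259)
25^12 ≡ 211 (mod 259)
25^18 ≡ 1 (mod 259) ✓
So ord_259(25) = 18, hence |⟨25⟩| = 18.
[(Z/259Z)^× : ⟨25⟩] = 216/18 = 12.

12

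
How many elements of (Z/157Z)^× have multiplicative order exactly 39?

24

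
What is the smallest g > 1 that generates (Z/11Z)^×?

φ(11) = 11 − 1 = 10 = 2 · 5.
Test candidates g = 2, 3, … against the prime factors q ∈ {2, 5} of φ(11): g is a generator iff g^(10/q) ≢ 1 for every such q.
g = 2: 2^5 ≡ 10; 2^2 ≡ 4 — none is 1, so 2 is a primitive root.
The smallest primitive root modulo 11 is 2.

2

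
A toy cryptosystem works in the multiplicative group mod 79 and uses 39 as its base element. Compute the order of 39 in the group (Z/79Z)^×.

78

Since 39 ∈ (Z/79Z)^×, its order divides φ(79) = 79 − 1 = 78 = 2 · 3 · 13.
Divisors of 78: 1, 2, 3, 6, 13, 26, 39, 78.
Test each divisor d:
39^1 ≡ 39
39^2 ≡ 20
39^3 ≡ 69
39^6 ≡ 21
39^13 ≡ 56
39^26 ≡ 55
39^39 ≡ 78
39^78 ≡ 1
So ord_79(39) = 78.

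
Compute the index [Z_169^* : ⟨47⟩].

Since 47 ∈ (Z/169Z)^×, its order divides φ(169) = φ(13^2) = 13·(13−1) = 156 = 2^2 · 3 · 13.
Divisors of 156: 1, 2, 3, 4, 6, 12, 13, 26, 39, 52, 78, 156.
Compute 47^d (mod 169) for the divisors d until we hit 1:
47^1 ≡ 47
47^2 ≡ 12
47^3 ≡ 57
47^4 ≡ 144
47^6 ≡ 38
47^12 ≡ 92
47^13 ≡ 99
47^26 ≡ 168
47^39 ≡ 70
47^52 ≡ 1
So ord_169(47) = 52, hence |⟨47⟩| = 52.
The index is φ(169) / ord(47) = 156 / 52 = 3.

3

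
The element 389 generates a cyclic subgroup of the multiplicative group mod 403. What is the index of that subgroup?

By Lagrange's theorem, ord_403(389) divides φ(403) = φ(13·31) = (13−1)·(31−1) = 12·30 = 360 = 2^3 · 3^2 · 5.
Divisors of 360: 1, 2, 3, 4, 5, 6, 8, 9, 10, 12, 15, 18, 20, 24, 30, 36, 40, 45, 60, 72, 90, 120, 180, 360.
Evaluate successive powers at the divisors of 360:
389^1 ≡ 389 (mod 403)
389^2 ≡ 196 (mod 403)
389^3 ≡ 77 (mod 403)
389^4 ≡ 131 (mod 403)
389^5 ≡ 181 (mod 403)
389^6 ≡ 287 (mod 403)
389^8 ≡ 235 (mod 403)
389^9 ≡ 337 (mod 403)
389^10 ≡ 118 (mod 403)
389^12 ≡ 157 (mod 403)
389^15 ≡ 402 (mod 403)
389^18 ≡ 326 (mod 403)
389^20 ≡ 222 (mod 403)
389^24 ≡ 66 (mod 403)
389^30 ≡ 1 (mod 403) ✓
Thus |⟨389⟩| = ord(389) = 30.
[(Z/403Z)^× : ⟨389⟩] = 360/30 = 12.

12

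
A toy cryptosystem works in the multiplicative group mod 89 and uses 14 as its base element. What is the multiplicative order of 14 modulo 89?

Since 14 ∈ (Z/89Z)^×, its order divides φ(89) = 89 − 1 = 88 = 2^3 · 11.
Divisors of 88: 1, 2, 4, 8, 11, 22, 44, 88.
Compute 14^d (mod 89) for the divisors d until we hit 1:
14^1 ≡ 14
14^2 ≡ 18
14^4 ≡ 57
14^8 ≡ 45
14^11 ≡ 37
14^22 ≡ 34
14^44 ≡ 88
14^88 ≡ 1
So ord_89(14) = 88.

88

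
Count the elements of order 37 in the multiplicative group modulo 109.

0

φ(109) = 109 − 1 = 108 = 2^2 · 3^3.
Since (Z/109Z)^× is cyclic of order 108, the number of elements of order d is φ(d) when d | 108 and 0 otherwise.
37 does not divide 108, so no element of (Z/109Z)^× has order 37.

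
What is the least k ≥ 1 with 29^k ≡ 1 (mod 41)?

40

Since 29 ∈ (Z/41Z)^×, its order divides φ(41) = 41 − 1 = 40 = 2^3 · 5.
Divisors of 40: 1, 2, 4, 5, 8, 10, 20, 40.
Evaluate successive powers at the divisors of 40:
29^1 ≡ 29 (mod 41)
29^2 ≡ 21 (mod 41)
29^4 ≡ 31 (mod 41)
29^5 ≡ 38 (mod 41)
29^8 ≡ 18 (mod 41)
29^10 ≡ 9 (mod 41)
29^20 ≡ 40 (mod 41)
29^40 ≡ 1 (mod 41) ✓
Therefore the multiplicative order of 29 modulo 41 is 40.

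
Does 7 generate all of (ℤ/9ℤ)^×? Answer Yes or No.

φ(9) = φ(3^2) = 3·(3−1) = 6 = 2 · 3.
Test 7^(6/q) mod 9 for each prime factor q of 6:
7^3 ≡ 1 (mod 9)  [q = 2: ≡ 1 ✗]
7^2 ≡ 4 (mod 9)  [q = 3: ≢ 1 ✓]
The check at q = 2 fails, so 7 generates a proper subgroup.

No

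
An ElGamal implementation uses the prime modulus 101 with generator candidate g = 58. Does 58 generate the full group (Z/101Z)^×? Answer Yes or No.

No

φ(101) = 101 − 1 = 100 = 2^2 · 5^2.
Test 58^(100/q) mod 101 for each prime factor q of 100:
58^50 ≡ 1 (mod 101)  [q = 2: ≡ 1 ✗]
58^20 ≡ 36 (mod 101)  [q = 5: ≢ 1 ✓]
58^50 ≡ 1 shows ord(58) | 50, strictly less than φ(101); not a primitive root.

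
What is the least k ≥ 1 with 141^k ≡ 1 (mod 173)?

172

ord(141) | φ(173) = 173 − 1 = 172 = 2^2 · 43.
Divisors of 172: 1, 2, 4, 43, 86, 172.
Check 141^d mod 173 for each divisor in increasing order:
141^1 ≡ 141 (mod 173)
141^2 ≡ 159 (mod 173)
141^4 ≡ 23 (mod 173)
141^43 ≡ 93 (mod 173)
141^86 ≡ 172 (mod 173)
141^172 ≡ 1 (mod 173) ✓
Hence ord(141) = 172.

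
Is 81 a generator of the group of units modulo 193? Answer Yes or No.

φ(193) = 193 − 1 = 192 = 2^6 · 3.
It suffices to check that the order of 81 is not a proper divisor of 192: compute 81^(192/q) for q ∈ {2, 3}.
81^96 ≡ 1 (mod 193)  [q = 2: ≡ 1 ✗]
81^64 ≡ 1 (mod 193)  [q = 3: ≡ 1 ✗]
Since 81^96 ≡ 1, the order of 81 divides 96 < 192, so 81 is not a primitive root.

No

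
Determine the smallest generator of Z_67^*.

φ(67) = 67 − 1 = 66 = 2 · 3 · 11.
Test candidates g = 2, 3, … against the prime factors q ∈ {2, 3, 11} of φ(67): g is a generator iff g^(66/q) ≢ 1 for every such q.
g = 2: 2^33 ≡ 66; 2^22 ≡ 37; 2^6 ≡ 64 — none is 1, so 2 is a primitive root.
So 2 is the smallest generator of (Z/67Z)^×.

2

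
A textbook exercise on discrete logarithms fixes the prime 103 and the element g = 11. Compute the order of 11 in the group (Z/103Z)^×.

Since 11 ∈ (Z/103Z)^×, its order divides φ(103) = 103 − 1 = 102 = 2 · 3 · 17.
Divisors of 102: 1, 2, 3, 6, 17, 34, 51, 102.
Check 11^d mod 103 for each divisor in increasing order:
11^1 ≡ 11 (mod 103)
11^2 ≡ 18 (mod 103)
11^3 ≡ 95 (mod 103)
11^6 ≡ 64 (mod 103)
11^17 ≡ 57 (mod 103)
11^34 ≡ 56 (mod 103)
11^51 ≡ 102 (mod 103)
11^102 ≡ 1 (mod 103) ✓
The smallest such exponent is 102, so the order of 11 is 102.

102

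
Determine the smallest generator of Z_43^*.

3

φ(43) = 43 − 1 = 42 = 2 · 3 · 7.
g is a primitive root iff g^(42/q) ≢ 1 (mod 43) for each prime q ∈ {2, 3, 7}.
g = 2: 2^21 ≡ 42; 2^14 ≡ 1 — hits 1, so not a primitive root.
g = 3: 3^21 ≡ 42; 3^14 ≡ 36; 3^6 ≡ 41 — none is 1, so 3 is a primitive root.
So 3 is the smallest generator of (Z/43Z)^×.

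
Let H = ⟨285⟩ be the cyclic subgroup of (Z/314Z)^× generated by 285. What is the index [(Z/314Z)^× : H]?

Since 285 ∈ (Z/314Z)^×, its order divides φ(314) = φ(2)·φ(157) = 1·156 = 156 = 2^2 · 3 · 13.
Divisors of 156: 1, 2, 3, 4, 6, 12, 13, 26, 39, 52, 78, 156.
Check 285^d mod 314 for each divisor in increasing order:
285^1 ≡ 285
285^2 ≡ 213
285^3 ≡ 103
285^4 ≡ 153
285^6 ≡ 247
285^12 ≡ 93
285^13 ≡ 129
285^26 ≡ 313
285^39 ≡ 185
285^52 ≡ 1
The order of 285 is 52, so the subgroup it generates has 52 elements.
The index is φ(314) / ord(285) = 156 / 52 = 3.

3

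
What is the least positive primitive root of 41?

φ(41) = 41 − 1 = 40 = 2^3 · 5.
Test candidates g = 2, 3, … against the prime factors q ∈ {2, 5} of φ(41): g is a generator iff g^(40/q) ≢ 1 for every such q.
g = 2: 2^20 ≡ 1 — hits 1, so not a primitive root.
g = 3: 3^20 ≡ 40; 3^8 ≡ 1 — hits 1, so not a primitive root.
g = 4: 4^20 ≡ 1 — hits 1, so not a primitive root.
g = 5: 5^20 ≡ 1 — hits 1, so not a primitive root.
g = 6: 6^20 ≡ 40; 6^8 ≡ 10 — none is 1, so 6 is a primitive root.
The smallest primitive root modulo 41 is 6.

6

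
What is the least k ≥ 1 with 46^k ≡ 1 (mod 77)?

30

ord(46) | φ(77) = φ(7·11) = (7−1)·(11−1) = 6·10 = 60 = 2^2 · 3 · 5.
Divisors of 60: 1, 2, 3, 4, 5, 6, 10, 12, 15, 20, 30, 60.
Check 46^d mod 77 for each divisor in increasing order:
46^1 ≡ 46
46^2 ≡ 37
46^3 ≡ 8
46^4 ≡ 60
46^5 ≡ 65
46^6 ≡ 64
46^10 ≡ 67
46^12 ≡ 15
46^15 ≡ 43
46^20 ≡ 23
46^30 ≡ 1
The smallest such exponent is 30, so the order of 46 is 30.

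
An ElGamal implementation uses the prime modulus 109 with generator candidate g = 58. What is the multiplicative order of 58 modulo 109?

By Lagrange's theorem, ord_109(58) divides φ(109) = 109 − 1 = 108 = 2^2 · 3^3.
Divisors of 108: 1, 2, 3, 4, 6, 9, 12, 18, 27, 36, 54, 108.
Test each divisor d:
58^1 ≡ 58
58^2 ≡ 94
58^3 ≡ 2
58^4 ≡ 7
58^6 ≡ 4
58^9 ≡ 8
58^12 ≡ 16
58^18 ≡ 64
58^27 ≡ 76
58^36 ≡ 63
58^54 ≡ 108
58^108 ≡ 1
Therefore the multiplicative order of 58 modulo 109 is 108.

108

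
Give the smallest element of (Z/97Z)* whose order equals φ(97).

5

φ(97) = 97 − 1 = 96 = 2^5 · 3.
Test candidates g = 2, 3, … against the prime factors q ∈ {2, 3} of φ(97): g is a generator iff g^(96/q) ≢ 1 for every such q.
g = 2: 2^48 ≡ 1 — hits 1, so not a primitive root.
g = 3: 3^48 ≡ 1 — hits 1, so not a primitive root.
g = 4: 4^48 ≡ 1 — hits 1, so not a primitive root.
g = 5: 5^48 ≡ 96; 5^32 ≡ 35 — none is 1, so 5 is a primitive root.
So 5 is the smallest generator of (Z/97Z)^×.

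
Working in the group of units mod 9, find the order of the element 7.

The order of 7 must divide φ(9) = φ(3^2) = 3·(3−1) = 6 = 2 · 3.
Divisors of 6: 1, 2, 3, 6.
Compute 7^d (mod 9) for the divisors d until we hit 1:
7^1 ≡ 7
7^2 ≡ 4
7^3 ≡ 1
The smallest such exponent is 3, so the order of 7 is 3.

3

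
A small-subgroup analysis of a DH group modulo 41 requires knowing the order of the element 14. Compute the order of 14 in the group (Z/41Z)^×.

8

Since 14 ∈ (Z/41Z)^×, its order divides φ(41) = 41 − 1 = 40 = 2^3 · 5.
Divisors of 40: 1, 2, 4, 5, 8, 10, 20, 40.
Compute 14^d (mod 41) for the divisors d until we hit 1:
14^1 ≡ 14 (mod 41)
14^2 ≡ 32 (mod 41)
14^4 ≡ 40 (mod 41)
14^5 ≡ 27 (mod 41)
14^8 ≡ 1 (mod 41) ✓
Therefore the multiplicative order of 14 modulo 41 is 8.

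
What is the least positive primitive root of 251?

6

φ(251) = 251 − 1 = 250 = 2 · 5^3.
g is a primitive root iff g^(250/q) ≢ 1 (mod 251) for each prime q ∈ {2, 5}.
g = 2: 2^125 ≡ 250; 2^50 ≡ 1 — hits 1, so not a primitive root.
g = 3: 3^125 ≡ 1 — hits 1, so not a primitive root.
g = 4: 4^125 ≡ 1 — hits 1, so not a primitive root.
g = 5: 5^125 ≡ 1 — hits 1, so not a primitive root.
g = 6: 6^125 ≡ 250; 6^50 ≡ 219 — none is 1, so 6 is a primitive root.
Hence the least primitive root of 251 is 6.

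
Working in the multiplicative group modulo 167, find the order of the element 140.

By Lagrange's theorem, ord_167(140) divides φ(167) = 167 − 1 = 166 = 2 · 83.
Divisors of 166: 1, 2, 83, 166.
Compute 140^d (mod 167) for the divisors d until we hit 1:
140^1 ≡ 140
140^2 ≡ 61
140^83 ≡ 166
140^166 ≡ 1
The smallest such exponent is 166, so the order of 140 is 166.

166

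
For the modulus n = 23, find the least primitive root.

5

φ(23) = 23 − 1 = 22 = 2 · 11.
Test candidates g = 2, 3, … against the prime factors q ∈ {2, 11} of φ(23): g is a generator iff g^(22/q) ≢ 1 for every such q.
g = 2: 2^11 ≡ 1 — hits 1, so not a primitive root.
g = 3: 3^11 ≡ 1 — hits 1, so not a primitive root.
g = 4: 4^11 ≡ 1 — hits 1, so not a primitive root.
g = 5: 5^11 ≡ 22; 5^2 ≡ 2 — none is 1, so 5 is a primitive root.
Hence the least primitive root of 23 is 5.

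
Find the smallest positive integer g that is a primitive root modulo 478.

φ(478) = φ(2)·φ(239) = 1·238 = 238 = 2 · 7 · 17.
Test candidates g = 2, 3, … against the prime factors q ∈ {2, 7, 17} of φ(478): g is a generator iff g^(238/q) ≢ 1 for every such q.
g = 2: gcd(2, 478) = 2 > 1, not a unit — skip.
g = 3: 3^119 ≡ 1 — hits 1, so not a primitive root.
g = 4: gcd(4, 478) = 2 > 1, not a unit — skip.
g = 5: 5^119 ≡ 1 — hits 1, so not a primitive root.
g = 6: gcd(6, 478) = 2 > 1, not a unit — skip.
g = 7: 7^119 ≡ 477; 7^34 ≡ 263; 7^14 ≡ 211 — none is 1, so 7 is a primitive root.
So 7 is the smallest generator of (Z/478Z)^×.

7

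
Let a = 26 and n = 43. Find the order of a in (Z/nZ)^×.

The order of 26 must divide φ(43) = 43 − 1 = 42 = 2 · 3 · 7.
Divisors of 42: 1, 2, 3, 6, 7, 14, 21, 42.
Compute 26^d (mod 43) for the divisors d until we hit 1:
26^1 ≡ 26 (mod 43)
26^2 ≡ 31 (mod 43)
26^3 ≡ 32 (mod 43)
26^6 ≡ 35 (mod 43)
26^7 ≡ 7 (mod 43)
26^14 ≡ 6 (mod 43)
26^21 ≡ 42 (mod 43)
26^42 ≡ 1 (mod 43) ✓
The smallest such exponent is 42, so the order of 26 is 42.

42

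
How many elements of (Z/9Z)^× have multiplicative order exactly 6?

φ(9) = φ(3^2) = 3·(3−1) = 6 = 2 · 3.
In a cyclic group of order 6, there are φ(d) elements of order d for each divisor d of 6, and zero for non-divisors.
6 = 2 · 3 divides 6, and φ(6) = 2.

2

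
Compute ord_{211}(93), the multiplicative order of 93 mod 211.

105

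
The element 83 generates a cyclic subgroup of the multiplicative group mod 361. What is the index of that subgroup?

6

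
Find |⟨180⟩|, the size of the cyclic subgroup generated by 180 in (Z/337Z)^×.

112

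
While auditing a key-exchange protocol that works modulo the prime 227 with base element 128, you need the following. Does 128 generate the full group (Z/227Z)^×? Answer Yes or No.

φ(227) = 227 − 1 = 226 = 2 · 113.
It suffices to check that the order of 128 is not a proper divisor of 226: compute 128^(226/q) for q ∈ {2, 113}.
128^113 ≡ 226 (mod 227)  [q = 2: ≢ 1 ✓]
128^2 ≡ 40 (mod 227)  [q = 113: ≢ 1 ✓]
Every test exponent gives a nontrivial residue, hence 128 generates the full group.

Yes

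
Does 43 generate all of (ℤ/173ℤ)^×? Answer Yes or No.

φ(173) = 173 − 1 = 172 = 2^2 · 43.
43 is a primitive root mod 173 iff 43^(φ(173)/q) ≢ 1 for every prime q | φ(173), i.e. q ∈ {2, 43}.
43^86 ≡ 1 (mod 173)  [q = 2: ≡ 1 ✗]
43^4 ≡ 148 (mod 173)  [q = 43: ≢ 1 ✓]
The check at q = 2 fails, so 43 generates a proper subgroup.

No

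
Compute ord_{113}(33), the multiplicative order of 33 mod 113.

112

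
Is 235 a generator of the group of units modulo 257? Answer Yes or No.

No

φ(257) = 257 − 1 = 256 = 2^8.
235 is a primitive root mod 257 iff 235^(φ(257)/q) ≢ 1 for every prime q | φ(257), i.e. q ∈ {2}.
235^128 ≡ 1 (mod 257)  [q = 2: ≡ 1 ✗]
235^128 ≡ 1 shows ord(235) | 128, strictly less than φ(257); not a primitive root.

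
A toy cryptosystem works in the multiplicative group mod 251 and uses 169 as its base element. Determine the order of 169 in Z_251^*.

125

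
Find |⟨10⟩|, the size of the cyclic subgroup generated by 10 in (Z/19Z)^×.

18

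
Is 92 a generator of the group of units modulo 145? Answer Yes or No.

145 = 5 · 29 is a product of two distinct odd primes, so (Z/145Z)^× ≅ (Z/5Z)^× × (Z/29Z)^× is not cyclic.
No primitive root modulo 145 exists; in particular 92 is not one.

No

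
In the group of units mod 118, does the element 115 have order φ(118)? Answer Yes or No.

Yes

φ(118) = φ(2)·φ(59) = 1·58 = 58 = 2 · 29.
Test 115^(58/q) mod 118 for each prime factor q of 58:
115^29 ≡ 117 (mod 118)  [q = 2: ≢ 1 ✓]
115^2 ≡ 9 (mod 118)  [q = 29: ≢ 1 ✓]
All checks pass, so 115 has order 58 and is a primitive root modulo 118.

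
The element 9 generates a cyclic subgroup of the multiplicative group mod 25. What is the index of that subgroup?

2

ord(9) | φ(25) = φ(5^2) = 5·(5−1) = 20 = 2^2 · 5.
Divisors of 20: 1, 2, 4, 5, 10, 20.
Test each divisor d:
9^1 ≡ 9 (mod 25)
9^2 ≡ 6 (mod 25)
9^4 ≡ 11 (mod 25)
9^5 ≡ 24 (mod 25)
9^10 ≡ 1 (mod 25) ✓
So ord_25(9) = 10, hence |⟨9⟩| = 10.
The index is φ(25) / ord(9) = 20 / 10 = 2.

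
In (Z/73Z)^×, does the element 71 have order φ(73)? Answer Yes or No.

No

φ(73) = 73 − 1 = 72 = 2^3 · 3^2.
It suffices to check that the order of 71 is not a proper divisor of 72: compute 71^(72/q) for q ∈ {2, 3}.
71^36 ≡ 1 (mod 73)  [q = 2: ≡ 1 ✗]
71^24 ≡ 64 (mod 73)  [q = 3: ≢ 1 ✓]
Since 71^36 ≡ 1, the order of 71 divides 36 < 72, so 71 is not a primitive root.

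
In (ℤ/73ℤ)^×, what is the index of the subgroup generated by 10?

The order of 10 must divide φ(73) = 73 − 1 = 72 = 2^3 · 3^2.
Divisors of 72: 1, 2, 3, 4, 6, 8, 9, 12, 18, 24, 36, 72.
Evaluate successive powers at the divisors of 72:
10^1 ≡ 10 (mod 73)
10^2 ≡ 27 (mod 73)
10^3 ≡ 51 (mod 73)
10^4 ≡ 72 (mod 73)
10^6 ≡ 46 (mod 73)
10^8 ≡ 1 (mod 73) ✓
Thus |⟨10⟩| = ord(10) = 8.
Index = |(Z/73Z)^×| / |⟨10⟩| = 72 / 8 = 9.

9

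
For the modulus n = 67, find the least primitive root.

φ(67) = 67 − 1 = 66 = 2 · 3 · 11.
Test candidates g = 2, 3, … against the prime factors q ∈ {2, 3, 11} of φ(67): g is a generator iff g^(66/q) ≢ 1 for every such q.
g = 2: 2^33 ≡ 66; 2^22 ≡ 37; 2^6 ≡ 64 — none is 1, so 2 is a primitive root.
Hence the least primitive root of 67 is 2.

2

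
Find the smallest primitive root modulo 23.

5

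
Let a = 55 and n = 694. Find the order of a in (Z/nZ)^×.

By Lagrange's theorem, ord_694(55) divides φ(694) = φ(2)·φ(347) = 1·346 = 346 = 2 · 173.
Divisors of 346: 1, 2, 173, 346.
Test each divisor d:
55^1 ≡ 55
55^2 ≡ 249
55^173 ≡ 693
55^346 ≡ 1
The smallest such exponent is 346, so the order of 55 is 346.

346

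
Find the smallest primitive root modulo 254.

φ(254) = φ(2)·φ(127) = 1·126 = 126 = 2 · 3^2 · 7.
Test candidates g = 2, 3, … against the prime factors q ∈ {2, 3, 7} of φ(254): g is a generator iff g^(126/q) ≢ 1 for every such q.
g = 2: gcd(2, 254) = 2 > 1, not a unit — skip.
g = 3: 3^63 ≡ 253; 3^42 ≡ 107; 3^18 ≡ 131 — none is 1, so 3 is a primitive root.
So 3 is the smallest generator of (Z/254Z)^×.

3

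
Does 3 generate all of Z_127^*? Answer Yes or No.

Yes

φ(127) = 127 − 1 = 126 = 2 · 3^2 · 7.
3 is a primitive root mod 127 iff 3^(φ(127)/q) ≢ 1 for every prime q | φ(127), i.e. q ∈ {2, 3, 7}.
3^63 ≡ 126 (mod 127)  [q = 2: ≢ 1 ✓]
3^42 ≡ 107 (mod 127)  [q = 3: ≢ 1 ✓]
3^18 ≡ 4 (mod 127)  [q = 7: ≢ 1 ✓]
All checks pass, so 3 has order 126 and is a primitive root modulo 127.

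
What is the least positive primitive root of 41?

φ(41) = 41 − 1 = 40 = 2^3 · 5.
g is a primitive root iff g^(40/q) ≢ 1 (mod 41) for each prime q ∈ {2, 5}.
g = 2: 2^20 ≡ 1 — hits 1, so not a primitive root.
g = 3: 3^20 ≡ 40; 3^8 ≡ 1 — hits 1, so not a primitive root.
g = 4: 4^20 ≡ 1 — hits 1, so not a primitive root.
g = 5: 5^20 ≡ 1 — hits 1, so not a primitive root.
g = 6: 6^20 ≡ 40; 6^8 ≡ 10 — none is 1, so 6 is a primitive root.
The smallest primitive root modulo 41 is 6.

6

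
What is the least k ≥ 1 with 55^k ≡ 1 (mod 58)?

Since 55 ∈ (Z/58Z)^×, its order divides φ(58) = φ(2)·φ(29) = 1·28 = 28 = 2^2 · 7.
Divisors of 28: 1, 2, 4, 7, 14, 28.
Evaluate successive powers at the divisors of 28:
55^1 ≡ 55
55^2 ≡ 9
55^4 ≡ 23
55^7 ≡ 17
55^14 ≡ 57
55^28 ≡ 1
Therefore the multiplicative order of 55 modulo 58 is 28.

28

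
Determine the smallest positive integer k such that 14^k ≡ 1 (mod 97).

96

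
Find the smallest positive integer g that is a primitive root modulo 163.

2

φ(163) = 163 − 1 = 162 = 2 · 3^4.
Test candidates g = 2, 3, … against the prime factors q ∈ {2, 3} of φ(163): g is a generator iff g^(162/q) ≢ 1 for every such q.
g = 2: 2^81 ≡ 162; 2^54 ≡ 104 — none is 1, so 2 is a primitive root.
The smallest primitive root modulo 163 is 2.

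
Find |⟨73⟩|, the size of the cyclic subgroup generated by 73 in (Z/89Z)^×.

22

ord(73) | φ(89) = 89 − 1 = 88 = 2^3 · 11.
Divisors of 88: 1, 2, 4, 8, 11, 22, 44, 88.
Compute 73^d (mod 89) for the divisors d until we hit 1:
73^1 ≡ 73
73^2 ≡ 78
73^4 ≡ 32
73^8 ≡ 45
73^11 ≡ 88
73^22 ≡ 1
The smallest such exponent is 22, so the order of 73 is 22.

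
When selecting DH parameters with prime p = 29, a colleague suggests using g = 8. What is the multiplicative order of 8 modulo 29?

28

Since 8 ∈ (Z/29Z)^×, its order divides φ(29) = 29 − 1 = 28 = 2^2 · 7.
Divisors of 28: 1, 2, 4, 7, 14, 28.
Check 8^d mod 29 for each divisor in increasing order:
8^1 ≡ 8
8^2 ≡ 6
8^4 ≡ 7
8^7 ≡ 17
8^14 ≡ 28
8^28 ≡ 1
So ord_29(8) = 28.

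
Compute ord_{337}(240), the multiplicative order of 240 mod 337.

The order of 240 must divide φ(337) = 337 − 1 = 336 = 2^4 · 3 · 7.
Divisors of 336: 1, 2, 3, 4, 6, 7, 8, 12, 14, 16, 21, 24, 28, 42, 48, 56, 84, 112, 168, 336.
Compute 240^d (mod 337) for the divisors d until we hit 1:
240^1 ≡ 240
240^2 ≡ 310
240^3 ≡ 260
240^4 ≡ 55
240^6 ≡ 200
240^7 ≡ 146
240^8 ≡ 329
240^12 ≡ 234
240^14 ≡ 85
240^16 ≡ 64
240^21 ≡ 278
240^24 ≡ 162
240^28 ≡ 148
240^42 ≡ 111
240^48 ≡ 295
240^56 ≡ 336
240^84 ≡ 189
240^112 ≡ 1
Hence ord(240) = 112.

112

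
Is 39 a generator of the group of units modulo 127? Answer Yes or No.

φ(127) = 127 − 1 = 126 = 2 · 3^2 · 7.
39 is a primitive root mod 127 iff 39^(φ(127)/q) ≢ 1 for every prime q | φ(127), i.e. q ∈ {2, 3, 7}.
39^63 ≡ 126 (mod 127)  [q = 2: ≢ 1 ✓]
39^42 ≡ 19 (mod 127)  [q = 3: ≢ 1 ✓]
39^18 ≡ 2 (mod 127)  [q = 7: ≢ 1 ✓]
All checks pass, so 39 has order 126 and is a primitive root modulo 127.

Yes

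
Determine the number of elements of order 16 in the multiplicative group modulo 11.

φ(11) = 11 − 1 = 10 = 2 · 5.
In a cyclic group of order 10, there are φ(d) elements of order d for each divisor d of 10, and zero for non-divisors.
Here 10 is not a multiple of 16, so there are no elements of order 16.

0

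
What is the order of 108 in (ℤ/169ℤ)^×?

78

ord(108) | φ(169) = φ(13^2) = 13·(13−1) = 156 = 2^2 · 3 · 13.
Divisors of 156: 1, 2, 3, 4, 6, 12, 13, 26, 39, 52, 78, 156.
Compute 108^d (mod 169) for the divisors d until we hit 1:
108^1 ≡ 108
108^2 ≡ 3
108^3 ≡ 155
108^4 ≡ 9
108^6 ≡ 27
108^12 ≡ 53
108^13 ≡ 147
108^26 ≡ 146
108^39 ≡ 168
108^52 ≡ 22
108^78 ≡ 1
Therefore the multiplicative order of 108 modulo 169 is 78.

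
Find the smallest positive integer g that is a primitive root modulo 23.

φ(23) = 23 − 1 = 22 = 2 · 11.
g is a primitive root iff g^(22/q) ≢ 1 (mod 23) for each prime q ∈ {2, 11}.
g = 2: 2^11 ≡ 1 — hits 1, so not a primitive root.
g = 3: 3^11 ≡ 1 — hits 1, so not a primitive root.
g = 4: 4^11 ≡ 1 — hits 1, so not a primitive root.
g = 5: 5^11 ≡ 22; 5^2 ≡ 2 — none is 1, so 5 is a primitive root.
Hence the least primitive root of 23 is 5.

5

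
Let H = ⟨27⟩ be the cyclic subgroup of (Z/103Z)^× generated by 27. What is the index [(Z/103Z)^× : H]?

By Lagrange's theorem, ord_103(27) divides φ(103) = 103 − 1 = 102 = 2 · 3 · 17.
Divisors of 102: 1, 2, 3, 6, 17, 34, 51, 102.
Evaluate successive powers at the divisors of 102:
27^1 ≡ 27
27^2 ≡ 8
27^3 ≡ 10
27^6 ≡ 100
27^17 ≡ 102
27^34 ≡ 1
Thus |⟨27⟩| = ord(27) = 34.
The index is φ(103) / ord(27) = 102 / 34 = 3.

3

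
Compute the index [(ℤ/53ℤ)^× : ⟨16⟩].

4

The order of 16 must divide φ(53) = 53 − 1 = 52 = 2^2 · 13.
Divisors of 52: 1, 2, 4, 13, 26, 52.
Evaluate successive powers at the divisors of 52:
16^1 ≡ 16
16^2 ≡ 44
16^4 ≡ 28
16^13 ≡ 1
So ord_53(16) = 13, hence |⟨16⟩| = 13.
The index is φ(53) / ord(16) = 52 / 13 = 4.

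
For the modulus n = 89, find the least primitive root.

3

φ(89) = 89 − 1 = 88 = 2^3 · 11.
Test candidates g = 2, 3, … against the prime factors q ∈ {2, 11} of φ(89): g is a generator iff g^(88/q) ≢ 1 for every such q.
g = 2: 2^44 ≡ 1 — hits 1, so not a primitive root.
g = 3: 3^44 ≡ 88; 3^8 ≡ 64 — none is 1, so 3 is a primitive root.
Hence the least primitive root of 89 is 3.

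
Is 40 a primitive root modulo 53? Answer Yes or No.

φ(53) = 53 − 1 = 52 = 2^2 · 13.
Test 40^(52/q) mod 53 for each prime factor q of 52:
40^26 ≡ 1 (mod 53)  [q = 2: ≡ 1 ✗]
40^4 ≡ 47 (mod 53)  [q = 13: ≢ 1 ✓]
Since 40^26 ≡ 1, the order of 40 divides 26 < 52, so 40 is not a primitive root.

No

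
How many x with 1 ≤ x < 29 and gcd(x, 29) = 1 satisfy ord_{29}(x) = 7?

6

φ(29) = 29 − 1 = 28 = 2^2 · 7.
In a cyclic group of order 28, there are φ(d) elements of order d for each divisor d of 28, and zero for non-divisors.
7 | 28, and φ(7) = 7 − 1 = 6.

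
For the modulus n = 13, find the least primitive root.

2

φ(13) = 13 − 1 = 12 = 2^2 · 3.
Test candidates g = 2, 3, … against the prime factors q ∈ {2, 3} of φ(13): g is a generator iff g^(12/q) ≢ 1 for every such q.
g = 2: 2^6 ≡ 12; 2^4 ≡ 3 — none is 1, so 2 is a primitive root.
So 2 is the smallest generator of (Z/13Z)^×.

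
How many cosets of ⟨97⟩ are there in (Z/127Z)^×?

1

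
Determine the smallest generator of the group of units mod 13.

φ(13) = 13 − 1 = 12 = 2^2 · 3.
g is a primitive root iff g^(12/q) ≢ 1 (mod 13) for each prime q ∈ {2, 3}.
g = 2: 2^6 ≡ 12; 2^4 ≡ 3 — none is 1, so 2 is a primitive root.
The smallest primitive root modulo 13 is 2.

2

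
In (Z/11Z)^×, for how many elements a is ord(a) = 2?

φ(11) = 11 − 1 = 10 = 2 · 5.
(Z/11Z)^× is cyclic (|G| = 10); a cyclic group of order m has exactly φ(d) elements of each order d | m, and none otherwise.
2 | 10, and φ(2) = 2 − 1 = 1.

1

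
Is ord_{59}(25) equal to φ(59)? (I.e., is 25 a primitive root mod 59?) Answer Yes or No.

φ(59) = 59 − 1 = 58 = 2 · 29.
Test 25^(58/q) mod 59 for each prime factor q of 58:
25^29 ≡ 1 (mod 59)  [q = 2: ≡ 1 ✗]
25^2 ≡ 35 (mod 59)  [q = 29: ≢ 1 ✓]
25^29 ≡ 1 shows ord(25) | 29, strictly less than φ(59); not a primitive root.

No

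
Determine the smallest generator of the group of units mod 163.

2

φ(163) = 163 − 1 = 162 = 2 · 3^4.
g is a primitive root iff g^(162/q) ≢ 1 (mod 163) for each prime q ∈ {2, 3}.
g = 2: 2^81 ≡ 162; 2^54 ≡ 104 — none is 1, so 2 is a primitive root.
The smallest primitive root modulo 163 is 2.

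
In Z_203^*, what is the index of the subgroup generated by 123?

The order of 123 must divide φ(203) = φ(7·29) = (7−1)·(29−1) = 6·28 = 168 = 2^3 · 3 · 7.
Divisors of 168: 1, 2, 3, 4, 6, 7, 8, 12, 14, 21, 24, 28, 42, 56, 84, 168.
Compute 123^d (mod 203) for the divisors d until we hit 1:
123^1 ≡ 123 (mod 203)
123^2 ≡ 107 (mod 203)
123^3 ≡ 169 (mod 203)
123^4 ≡ 81 (mod 203)
123^6 ≡ 141 (mod 203)
123^7 ≡ 88 (mod 203)
123^8 ≡ 65 (mod 203)
123^12 ≡ 190 (mod 203)
123^14 ≡ 30 (mod 203)
123^21 ≡ 1 (mod 203) ✓
Thus |⟨123⟩| = ord(123) = 21.
Index = |(Z/203Z)^×| / |⟨123⟩| = 168 / 21 = 8.

8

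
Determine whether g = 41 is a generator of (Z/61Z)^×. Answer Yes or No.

No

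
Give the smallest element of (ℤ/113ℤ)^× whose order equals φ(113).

3

φ(113) = 113 − 1 = 112 = 2^4 · 7.
g is a primitive root iff g^(112/q) ≢ 1 (mod 113) for each prime q ∈ {2, 7}.
g = 2: 2^56 ≡ 1 — hits 1, so not a primitive root.
g = 3: 3^56 ≡ 112; 3^16 ≡ 49 — none is 1, so 3 is a primitive root.
Hence the least primitive root of 113 is 3.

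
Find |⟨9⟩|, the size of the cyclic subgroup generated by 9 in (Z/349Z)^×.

87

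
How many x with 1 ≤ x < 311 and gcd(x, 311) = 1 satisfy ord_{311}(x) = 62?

φ(311) = 311 − 1 = 310 = 2 · 5 · 31.
Since (Z/311Z)^× is cyclic of order 310, the number of elements of order d is φ(d) when d | 310 and 0 otherwise.
62 = 2 · 31 divides 310, and φ(62) = 30.

30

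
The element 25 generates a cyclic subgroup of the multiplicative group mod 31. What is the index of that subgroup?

10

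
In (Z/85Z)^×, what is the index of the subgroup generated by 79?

Since 79 ∈ (Z/85Z)^×, its order divides φ(85) = φ(5·17) = (5−1)·(17−1) = 4·16 = 64 = 2^6.
Divisors of 64: 1, 2, 4, 8, 16, 32, 64.
Check 79^d mod 85 for each divisor in increasing order:
79^1 ≡ 79 (mod 85)
79^2 ≡ 36 (mod 85)
79^4 ≡ 21 (mod 85)
79^8 ≡ 16 (mod 85)
79^16 ≡ 1 (mod 85) ✓
The order of 79 is 16, so the subgroup it generates has 16 elements.
Index = |(Z/85Z)^×| / |⟨79⟩| = 64 / 16 = 4.

4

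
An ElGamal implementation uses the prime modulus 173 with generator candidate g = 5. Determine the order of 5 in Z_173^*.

172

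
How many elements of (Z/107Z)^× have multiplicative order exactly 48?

0

φ(107) = 107 − 1 = 106 = 2 · 53.
In a cyclic group of order 106, there are φ(d) elements of order d for each divisor d of 106, and zero for non-divisors.
Here 106 is not a multiple of 48, so there are no elements of order 48.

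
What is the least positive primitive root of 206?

φ(206) = φ(2)·φ(103) = 1·102 = 102 = 2 · 3 · 17.
Test candidates g = 2, 3, … against the prime factors q ∈ {2, 3, 17} of φ(206): g is a generator iff g^(102/q) ≢ 1 for every such q.
g = 2: gcd(2, 206) = 2 > 1, not a unit — skip.
g = 3: 3^51 ≡ 205; 3^34 ≡ 1 — hits 1, so not a primitive root.
g = 4: gcd(4, 206) = 2 > 1, not a unit — skip.
g = 5: 5^51 ≡ 205; 5^34 ≡ 159; 5^6 ≡ 175 — none is 1, so 5 is a primitive root.
So 5 is the smallest generator of (Z/206Z)^×.

5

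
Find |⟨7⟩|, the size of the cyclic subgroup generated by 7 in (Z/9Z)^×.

3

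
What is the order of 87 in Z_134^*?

ord(87) | φ(134) = φ(2)·φ(67) = 1·66 = 66 = 2 · 3 · 11.
Divisors of 66: 1, 2, 3, 6, 11, 22, 33, 66.
Evaluate successive powers at the divisors of 66:
87^1 ≡ 87 (mod 134)
87^2 ≡ 65 (mod 134)
87^3 ≡ 27 (mod 134)
87^6 ≡ 59 (mod 134)
87^11 ≡ 97 (mod 134)
87^22 ≡ 29 (mod 134)
87^33 ≡ 133 (mod 134)
87^66 ≡ 1 (mod 134) ✓
Hence ord(87) = 66.

66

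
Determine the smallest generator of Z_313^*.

φ(313) = 313 − 1 = 312 = 2^3 · 3 · 13.
Test candidates g = 2, 3, … against the prime factors q ∈ {2, 3, 13} of φ(313): g is a generator iff g^(312/q) ≢ 1 for every such q.
g = 2: 2^156 ≡ 1 — hits 1, so not a primitive root.
g = 3: 3^156 ≡ 1 — hits 1, so not a primitive root.
g = 4: 4^156 ≡ 1 — hits 1, so not a primitive root.
g = 5: 5^156 ≡ 312; 5^104 ≡ 1 — hits 1, so not a primitive root.
g = 6: 6^156 ≡ 1 — hits 1, so not a primitive root.
g = 7: 7^156 ≡ 312; 7^104 ≡ 1 — hits 1, so not a primitive root.
g = 8: 8^156 ≡ 1 — hits 1, so not a primitive root.
g = 9: 9^156 ≡ 1 — hits 1, so not a primitive root.
g = 10: 10^156 ≡ 312; 10^104 ≡ 214; 10^24 ≡ 103 — none is 1, so 10 is a primitive root.
Hence the least primitive root of 313 is 10.

10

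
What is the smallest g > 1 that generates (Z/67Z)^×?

φ(67) = 67 − 1 = 66 = 2 · 3 · 11.
Test candidates g = 2, 3, … against the prime factors q ∈ {2, 3, 11} of φ(67): g is a generator iff g^(66/q) ≢ 1 for every such q.
g = 2: 2^33 ≡ 66; 2^22 ≡ 37; 2^6 ≡ 64 — none is 1, so 2 is a primitive root.
So 2 is the smallest generator of (Z/67Z)^×.

2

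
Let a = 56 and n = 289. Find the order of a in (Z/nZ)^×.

By Lagrange's theorem, ord_289(56) divides φ(289) = φ(17^2) = 17·(17−1) = 272 = 2^4 · 17.
Divisors of 272: 1, 2, 4, 8, 16, 17, 34, 68, 136, 272.
Check 56^d mod 289 for each divisor in increasing order:
56^1 ≡ 56 (mod 289)
56^2 ≡ 246 (mod 289)
56^4 ≡ 115 (mod 289)
56^8 ≡ 220 (mod 289)
56^16 ≡ 137 (mod 289)
56^17 ≡ 158 (mod 289)
56^34 ≡ 110 (mod 289)
56^68 ≡ 251 (mod 289)
56^136 ≡ 288 (mod 289)
56^272 ≡ 1 (mod 289) ✓
Hence ord(56) = 272.

272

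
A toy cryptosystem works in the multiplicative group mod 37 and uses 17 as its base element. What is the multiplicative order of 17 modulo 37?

36

The order of 17 must divide φ(37) = 37 − 1 = 36 = 2^2 · 3^2.
Divisors of 36: 1, 2, 3, 4, 6, 9, 12, 18, 36.
Compute 17^d (mod 37) for the divisors d until we hit 1:
17^1 ≡ 17 (mod 37)
17^2 ≡ 30 (mod 37)
17^3 ≡ 29 (mod 37)
17^4 ≡ 12 (mod 37)
17^6 ≡ 27 (mod 37)
17^9 ≡ 6 (mod 37)
17^12 ≡ 26 (mod 37)
17^18 ≡ 36 (mod 37)
17^36 ≡ 1 (mod 37) ✓
Therefore the multiplicative order of 17 modulo 37 is 36.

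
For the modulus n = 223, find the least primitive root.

φ(223) = 223 − 1 = 222 = 2 · 3 · 37.
g is a primitive root iff g^(222/q) ≢ 1 (mod 223) for each prime q ∈ {2, 3, 37}.
g = 2: 2^111 ≡ 1 — hits 1, so not a primitive root.
g = 3: 3^111 ≡ 222; 3^74 ≡ 183; 3^6 ≡ 60 — none is 1, so 3 is a primitive root.
So 3 is the smallest generator of (Z/223Z)^×.

3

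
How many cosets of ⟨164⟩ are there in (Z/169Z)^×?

3

Since 164 ∈ (Z/169Z)^×, its order divides φ(169) = φ(13^2) = 13·(13−1) = 156 = 2^2 · 3 · 13.
Divisors of 156: 1, 2, 3, 4, 6, 12, 13, 26, 39, 52, 78, 156.
Check 164^d mod 169 for each divisor in increasing order:
164^1 ≡ 164 (mod 169)
164^2 ≡ 25 (mod 169)
164^3 ≡ 44 (mod 169)
164^4 ≡ 118 (mod 169)
164^6 ≡ 77 (mod 169)
164^12 ≡ 14 (mod 169)
164^13 ≡ 99 (mod 169)
164^26 ≡ 168 (mod 169)
164^39 ≡ 70 (mod 169)
164^52 ≡ 1 (mod 169) ✓
The order of 164 is 52, so the subgroup it generates has 52 elements.
The index is φ(169) / ord(164) = 156 / 52 = 3.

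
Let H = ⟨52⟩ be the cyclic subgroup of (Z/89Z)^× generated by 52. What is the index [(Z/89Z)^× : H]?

Since 52 ∈ (Z/89Z)^×, its order divides φ(89) = 89 − 1 = 88 = 2^3 · 11.
Divisors of 88: 1, 2, 4, 8, 11, 22, 44, 88.
Check 52^d mod 89 for each divisor in increasing order:
52^1 ≡ 52 (mod 89)
52^2 ≡ 34 (mod 89)
52^4 ≡ 88 (mod 89)
52^8 ≡ 1 (mod 89) ✓
So ord_89(52) = 8, hence |⟨52⟩| = 8.
The index is φ(89) / ord(52) = 88 / 8 = 11.

11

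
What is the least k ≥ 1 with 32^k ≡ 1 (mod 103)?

The order of 32 must divide φ(103) = 103 − 1 = 102 = 2 · 3 · 17.
Divisors of 102: 1, 2, 3, 6, 17, 34, 51, 102.
Evaluate successive powers at the divisors of 102:
32^1 ≡ 32 (mod 103)
32^2 ≡ 97 (mod 103)
32^3 ≡ 14 (mod 103)
32^6 ≡ 93 (mod 103)
32^17 ≡ 46 (mod 103)
32^34 ≡ 56 (mod 103)
32^51 ≡ 1 (mod 103) ✓
So ord_103(32) = 51.

51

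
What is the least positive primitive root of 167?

φ(167) = 167 − 1 = 166 = 2 · 83.
Test candidates g = 2, 3, … against the prime factors q ∈ {2, 83} of φ(167): g is a generator iff g^(166/q) ≢ 1 for every such q.
g = 2: 2^83 ≡ 1 — hits 1, so not a primitive root.
g = 3: 3^83 ≡ 1 — hits 1, so not a primitive root.
g = 4: 4^83 ≡ 1 — hits 1, so not a primitive root.
g = 5: 5^83 ≡ 166; 5^2 ≡ 25 — none is 1, so 5 is a primitive root.
So 5 is the smallest generator of (Z/167Z)^×.

5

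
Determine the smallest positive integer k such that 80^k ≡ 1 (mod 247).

36

By Lagrange's theorem, ord_247(80) divides φ(247) = φ(13·19) = (13−1)·(19−1) = 12·18 = 216 = 2^3 · 3^3.
Divisors of 216: 1, 2, 3, 4, 6, 8, 9, 12, 18, 24, 27, 36, 54, 72, 108, 216.
Test each divisor d:
80^1 ≡ 80 (mod 247)
80^2 ≡ 225 (mod 247)
80^3 ≡ 216 (mod 247)
80^4 ≡ 237 (mod 247)
80^6 ≡ 220 (mod 247)
80^8 ≡ 100 (mod 247)
80^9 ≡ 96 (mod 247)
80^12 ≡ 235 (mod 247)
80^18 ≡ 77 (mod 247)
80^24 ≡ 144 (mod 247)
80^27 ≡ 229 (mod 247)
80^36 ≡ 1 (mod 247) ✓
Therefore the multiplicative order of 80 modulo 247 is 36.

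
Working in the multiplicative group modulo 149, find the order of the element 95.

37

ord(95) | φ(149) = 149 − 1 = 148 = 2^2 · 37.
Divisors of 148: 1, 2, 4, 37, 74, 148.
Compute 95^d (mod 149) for the divisors d until we hit 1:
95^1 ≡ 95
95^2 ≡ 85
95^4 ≡ 73
95^37 ≡ 1
Hence ord(95) = 37.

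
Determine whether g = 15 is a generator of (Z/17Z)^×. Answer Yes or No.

No

φ(17) = 17 − 1 = 16 = 2^4.
Test 15^(16/q) mod 17 for each prime factor q of 16:
15^8 ≡ 1 (mod 17)  [q = 2: ≡ 1 ✗]
Since 15^8 ≡ 1, the order of 15 divides 8 < 16, so 15 is not a primitive root.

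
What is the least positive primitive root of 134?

7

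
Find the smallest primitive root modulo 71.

7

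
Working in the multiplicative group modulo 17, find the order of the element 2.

8

Since 2 ∈ (Z/17Z)^×, its order divides φ(17) = 17 − 1 = 16 = 2^4.
Divisors of 16: 1, 2, 4, 8, 16.
Compute 2^d (mod 17) for the divisors d until we hit 1:
2^1 ≡ 2 (mod 17)
2^2 ≡ 4 (mod 17)
2^4 ≡ 16 (mod 17)
2^8 ≡ 1 (mod 17) ✓
Therefore the multiplicative order of 2 modulo 17 is 8.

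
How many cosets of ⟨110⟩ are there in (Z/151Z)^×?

6

The order of 110 must divide φ(151) = 151 − 1 = 150 = 2 · 3 · 5^2.
Divisors of 150: 1, 2, 3, 5, 6, 10, 15, 25, 30, 50, 75, 150.
Test each divisor d:
110^1 ≡ 110
110^2 ≡ 20
110^3 ≡ 86
110^5 ≡ 59
110^6 ≡ 148
110^10 ≡ 8
110^15 ≡ 19
110^25 ≡ 1
The order of 110 is 25, so the subgroup it generates has 25 elements.
The index is φ(151) / ord(110) = 150 / 25 = 6.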